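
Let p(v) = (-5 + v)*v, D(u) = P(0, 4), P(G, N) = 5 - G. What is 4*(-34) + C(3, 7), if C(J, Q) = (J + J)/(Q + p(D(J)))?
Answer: -946/7 ≈ -135.14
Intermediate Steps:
D(u) = 5 (D(u) = 5 - 1*0 = 5 + 0 = 5)
p(v) = v*(-5 + v)
C(J, Q) = 2*J/Q (C(J, Q) = (J + J)/(Q + 5*(-5 + 5)) = (2*J)/(Q + 5*0) = (2*J)/(Q + 0) = (2*J)/Q = 2*J/Q)
4*(-34) + C(3, 7) = 4*(-34) + 2*3/7 = -136 + 2*3*(⅐) = -136 + 6/7 = -946/7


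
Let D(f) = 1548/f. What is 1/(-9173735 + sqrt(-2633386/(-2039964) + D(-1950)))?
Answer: -3041039486150250/27897690370478398913881 - 5*sqrt(2184809906790654)/27897690370478398913881 ≈ -1.0901e-7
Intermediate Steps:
1/(-9173735 + sqrt(-2633386/(-2039964) + D(-1950))) = 1/(-9173735 + sqrt(-2633386/(-2039964) + 1548/(-1950))) = 1/(-9173735 + sqrt(-2633386*(-1/2039964) + 1548*(-1/1950))) = 1/(-9173735 + sqrt(1316693/1019982 - 258/325)) = 1/(-9173735 + sqrt(164769869/331494150)) = 1/(-9173735 + sqrt(2184809906790654)/66298830)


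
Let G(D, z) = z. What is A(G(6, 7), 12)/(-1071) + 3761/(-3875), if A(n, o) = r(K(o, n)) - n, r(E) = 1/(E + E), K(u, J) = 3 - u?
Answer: -72012433/74702250 ≈ -0.96399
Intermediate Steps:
r(E) = 1/(2*E)
A(n, o) = 1/(2*(3 - o)) - n
A(G(6, 7), 12)/(-1071) + 3761/(-3875) = ((-½ - 1*7*(-3 + 12))/(-3 + 12))/(-1071) + 3761/(-3875) = ((-½ - 1*7*9)/9)*(-1/1071) + 3761*(-1/3875) = ((-½ - 63)/9)*(-1/1071) - 3761/3875 = ((⅑)*(-127/2))*(-1/1071) - 3761/3875 = -127/18*(-1/1071) - 3761/3875 = 127/19278 - 3761/3875 = -72012433/74702250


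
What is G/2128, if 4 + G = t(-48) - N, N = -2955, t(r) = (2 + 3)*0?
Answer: 2951/2128 ≈ 1.3867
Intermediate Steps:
t(r) = 0 (t(r) = 5*0 = 0)
G = 2951 (G = -4 + (0 - 1*(-2955)) = -4 + (0 + 2955) = -4 + 2955 = 2951)
G/2128 = 2951/2128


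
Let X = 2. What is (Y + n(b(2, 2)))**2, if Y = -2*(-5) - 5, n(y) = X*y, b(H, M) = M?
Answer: 81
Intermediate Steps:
n(y) = 2*y
Y = 5 (Y = 10 - 5 = 5)
(Y + n(b(2, 2)))**2 = (5 + 2*2)**2 = (5 + 4)**2 = 9**2 = 81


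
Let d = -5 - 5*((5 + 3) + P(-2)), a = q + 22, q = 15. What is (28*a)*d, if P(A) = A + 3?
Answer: -51800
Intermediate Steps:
P(A) = 3 + A
a = 37 (a = 15 + 22 = 37)
d = -50 (d = -5 - 5*((5 + 3) + (3 - 2)) = -5 - 5*(8 + 1) = -5 - 5*9 = -5 - 45 = -50)
(28*a)*d = (28*37)*(-50) = 1036*(-50) = -51800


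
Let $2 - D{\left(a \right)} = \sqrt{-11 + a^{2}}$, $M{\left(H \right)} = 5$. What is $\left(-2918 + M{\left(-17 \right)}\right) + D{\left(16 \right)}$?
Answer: $-2911 - 7 \sqrt{5} \approx -2926.7$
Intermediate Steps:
$D{\left(a \right)} = 2 - \sqrt{-11 + a^{2}}$
$\left(-2918 + M{\left(-17 \right)}\right) + D{\left(16 \right)} = \left(-2918 + 5\right) + \left(2 - \sqrt{-11 + 16^{2}}\right) = -2913 + \left(2 - \sqrt{-11 + 256}\right) = -2913 + \left(2 - \sqrt{245}\right) = -2913 + \left(2 - 7 \sqrt{5}\right) = -2911 - 7 \sqrt{5}$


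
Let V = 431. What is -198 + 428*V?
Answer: 184270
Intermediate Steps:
-198 + 428*V = -198 + 428*431 = -198 + 184468 = 184270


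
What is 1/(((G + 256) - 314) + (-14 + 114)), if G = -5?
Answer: 1/37 ≈ 0.027027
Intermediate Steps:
1/(((G + 256) - 314) + (-14 + 114)) = 1/(((-5 + 256) - 314) + (-14 + 114)) = 1/((251 - 314) + 100) = 1/(-63 + 100) = 1/37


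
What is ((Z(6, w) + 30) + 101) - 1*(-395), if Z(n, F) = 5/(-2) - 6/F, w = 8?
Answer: 2091/4 ≈ 522.75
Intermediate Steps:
Z(n, F) = -5/2 - 6/F (Z(n, F) = 5*(-½) - 6/F = -5/2 - 6/F)
((Z(6, w) + 30) + 101) - 1*(-395) = (((-5/2 - 6/8) + 30) + 101) - 1*(-395) = (((-5/2 - 6*⅛) + 30) + 101) + 395 = (((-5/2 - ¾) + 30) + 101) + 395 = ((-13/4 + 30) + 101) + 395 = (107/4 + 101) + 395 = 511/4 + 395 = 2091/4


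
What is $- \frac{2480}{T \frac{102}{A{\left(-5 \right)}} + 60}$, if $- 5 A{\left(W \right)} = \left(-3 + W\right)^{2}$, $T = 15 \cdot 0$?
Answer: $- \frac{124}{3} \approx -41.333$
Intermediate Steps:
$T = 0$
$A{\left(W \right)} = - \frac{\left(-3 + W\right)^{2}}{5}$
$- \frac{2480}{T \frac{102}{A{\left(-5 \right)}} + 60} = - \frac{2480}{0 \frac{102}{\left(- \frac{1}{5}\right) \left(-3 - 5\right)^{2}} + 60} = - \frac{2480}{0 \frac{102}{\left(- \frac{1}{5}\right) \left(-8\right)^{2}} + 60} = - \frac{2480}{0 \frac{102}{\left(- \frac{1}{5}\right) 64} + 60} = - \frac{2480}{0 \frac{102}{- \frac{64}{5}} + 60} = - \frac{2480}{0 \cdot 102 \left(- \frac{5}{64}\right) + 60} = - \frac{2480}{0 \left(- \frac{255}{32}\right) + 60} = - \frac{2480}{0 + 60} = - \frac{2480}{60} = \left(-2480\right) \frac{1}{60} = - \frac{124}{3}$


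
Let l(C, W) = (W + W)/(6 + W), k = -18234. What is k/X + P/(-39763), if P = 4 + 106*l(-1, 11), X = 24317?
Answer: -12384016014/16437586807 ≈ -0.75340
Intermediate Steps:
l(C, W) = 2*W/(6 + W) (l(C, W) = (2*W)/(6 + W) = 2*W/(6 + W))
P = 2400/17 (P = 4 + 106*(2*11/(6 + 11)) = 4 + 106*(2*11/17) = 4 + 106*(2*11*(1/17)) = 4 + 106*(22/17) = 4 + 2332/17 = 2400/17 ≈ 141.18)
k/X + P/(-39763) = -18234/24317 + (2400/17)/(-39763) = -18234*1/24317 + (2400/17)*(-1/39763) = -18234/24317 - 2400/675971 = -12384016014/16437586807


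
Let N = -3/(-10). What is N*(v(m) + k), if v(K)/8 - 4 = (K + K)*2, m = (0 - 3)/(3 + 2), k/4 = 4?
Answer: 216/25 ≈ 8.6400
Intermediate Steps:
k = 16 (k = 4*4 = 16)
m = -⅗ (m = -3/5 = -3*⅕ = -⅗ ≈ -0.60000)
N = 3/10 (N = -3*(-⅒) = 3/10 ≈ 0.30000)
v(K) = 32 + 32*K (v(K) = 32 + 8*((K + K)*2) = 32 + 8*((2*K)*2) = 32 + 8*(4*K) = 32 + 32*K)
N*(v(m) + k) = 3*((32 + 32*(-⅗)) + 16)/10 = 3*((32 - 96/5) + 16)/10 = 3*(64/5 + 16)/10 = (3/10)*(144/5) = 216/25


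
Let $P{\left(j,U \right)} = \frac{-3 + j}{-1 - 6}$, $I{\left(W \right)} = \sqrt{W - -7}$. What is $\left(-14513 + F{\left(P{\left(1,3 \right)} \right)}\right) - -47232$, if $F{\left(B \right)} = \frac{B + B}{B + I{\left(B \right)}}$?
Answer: $\frac{11549799}{353} + \frac{4 \sqrt{357}}{353} \approx 32719.0$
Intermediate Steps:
$I{\left(W \right)} = \sqrt{7 + W}$ ($I{\left(W \right)} = \sqrt{W + 7} = \sqrt{7 + W}$)
$P{\left(j,U \right)} = \frac{3}{7} - \frac{j}{7}$ ($P{\left(j,U \right)} = \frac{-3 + j}{-7} = \left(-3 + j\right) \left(- \frac{1}{7}\right) = \frac{3}{7} - \frac{j}{7}$)
$F{\left(B \right)} = \frac{2 B}{B + \sqrt{7 + B}}$ ($F{\left(B \right)} = \frac{B + B}{B + \sqrt{7 + B}} = \frac{2 B}{B + \sqrt{7 + B}}$)
$\left(-14513 + F{\left(P{\left(1,3 \right)} \right)}\right) - -47232 = \left(-14513 + \frac{2 \left(\frac{3}{7} - \frac{1}{7}\right)}{\left(\frac{3}{7} - \frac{1}{7}\right) + \sqrt{7 + \left(\frac{3}{7} - \frac{1}{7}\right)}}\right) - -47232 = \left(-14513 + \frac{2 \left(\frac{3}{7} - \frac{1}{7}\right)}{\left(\frac{3}{7} - \frac{1}{7}\right) + \sqrt{7 + \left(\frac{3}{7} - \frac{1}{7}\right)}}\right) + 47232 = \left(-14513 + 2 \cdot \frac{2}{7} \frac{1}{\frac{2}{7} + \sqrt{7 + \frac{2}{7}}}\right) + 47232 = \left(-14513 + 2 \cdot \frac{2}{7} \frac{1}{\frac{2}{7} + \sqrt{\frac{51}{7}}}\right) + 47232 = \left(-14513 + 2 \cdot \frac{2}{7} \frac{1}{\frac{2}{7} + \frac{\sqrt{357}}{7}}\right) + 47232 = \left(-14513 + \frac{4}{7 \left(\frac{2}{7} + \frac{\sqrt{357}}{7}\right)}\right) + 47232 = 32719 + \frac{4}{7 \left(\frac{2}{7} + \frac{\sqrt{357}}{7}\right)}$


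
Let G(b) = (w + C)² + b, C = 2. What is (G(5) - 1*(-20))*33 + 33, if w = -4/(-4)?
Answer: 1155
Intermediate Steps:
w = 1 (w = -4*(-¼) = 1)
G(b) = 9 + b (G(b) = (1 + 2)² + b = 3² + b = 9 + b)
(G(5) - 1*(-20))*33 + 33 = ((9 + 5) - 1*(-20))*33 + 33 = (14 + 20)*33 + 33 = 34*33 + 33 = 1122 + 33 = 1155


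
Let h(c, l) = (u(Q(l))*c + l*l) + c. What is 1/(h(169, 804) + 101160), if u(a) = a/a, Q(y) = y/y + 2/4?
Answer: 1/747914 ≈ 1.3371e-6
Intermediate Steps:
Q(y) = 3/2 (Q(y) = 1 + 2*(¼) = 1 + ½ = 3/2)
u(a) = 1
h(c, l) = l² + 2*c (h(c, l) = (1*c + l*l) + c = (c + l²) + c = l² + 2*c)
1/(h(169, 804) + 101160) = 1/((804² + 2*169) + 101160) = 1/((646416 + 338) + 101160) = 1/(646754 + 101160) = 1/747914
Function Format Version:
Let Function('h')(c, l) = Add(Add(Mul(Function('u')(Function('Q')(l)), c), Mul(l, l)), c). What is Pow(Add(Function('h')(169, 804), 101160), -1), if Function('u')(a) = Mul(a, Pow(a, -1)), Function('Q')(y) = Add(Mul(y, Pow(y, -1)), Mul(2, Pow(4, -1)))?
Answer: Rational(1, 747914) ≈ 1.3371e-6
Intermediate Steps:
Function('Q')(y) = Rational(3, 2) (Function('Q')(y) = Add(1, Mul(2, Rational(1, 4))) = Add(1, Rational(1, 2)) = Rational(3, 2))
Function('u')(a) = 1
Function('h')(c, l) = Add(Pow(l, 2), Mul(2, c)) (Function('h')(c, l) = Add(Add(Mul(1, c), Mul(l, l)), c) = Add(Add(c, Pow(l, 2)), c) = Add(Pow(l, 2), Mul(2, c)))
Pow(Add(Function('h')(169, 804), 101160), -1) = Pow(Add(Add(Pow(804, 2), Mul(2, 169)), 101160), -1) = Pow(Add(Add(646416, 338), 101160), -1) = Pow(Add(646754, 101160), -1) = Pow(747914, -1) = Rational(1, 747914)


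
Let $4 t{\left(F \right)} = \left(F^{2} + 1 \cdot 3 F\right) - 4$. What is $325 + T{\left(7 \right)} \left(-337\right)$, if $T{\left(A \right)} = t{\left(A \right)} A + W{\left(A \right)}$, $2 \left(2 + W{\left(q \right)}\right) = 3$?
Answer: $-38430$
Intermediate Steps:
$W{\left(q \right)} = - \frac{1}{2}$ ($W{\left(q \right)} = -2 + \frac{1}{2} \cdot 3 = -2 + \frac{3}{2} = - \frac{1}{2}$)
$t{\left(F \right)} = -1 + \frac{F^{2}}{4} + \frac{3 F}{4}$ ($t{\left(F \right)} = \frac{\left(F^{2} + 1 \cdot 3 F\right) - 4}{4} = \frac{\left(F^{2} + 3 F\right) - 4}{4} = \frac{-4 + F^{2} + 3 F}{4} = -1 + \frac{F^{2}}{4} + \frac{3 F}{4}$)
$T{\left(A \right)} = - \frac{1}{2} + A \left(-1 + \frac{A^{2}}{4} + \frac{3 A}{4}\right)$ ($T{\left(A \right)} = \left(-1 + \frac{A^{2}}{4} + \frac{3 A}{4}\right) A - \frac{1}{2} = A \left(-1 + \frac{A^{2}}{4} + \frac{3 A}{4}\right) - \frac{1}{2} = - \frac{1}{2} + A \left(-1 + \frac{A^{2}}{4} + \frac{3 A}{4}\right)$)
$325 + T{\left(7 \right)} \left(-337\right) = 325 + \left(- \frac{1}{2} + \frac{1}{4} \cdot 7 \left(-4 + 7^{2} + 3 \cdot 7\right)\right) \left(-337\right) = 325 + \left(- \frac{1}{2} + \frac{1}{4} \cdot 7 \left(-4 + 49 + 21\right)\right) \left(-337\right) = 325 + \left(- \frac{1}{2} + \frac{1}{4} \cdot 7 \cdot 66\right) \left(-337\right) = 325 + \left(- \frac{1}{2} + \frac{231}{2}\right) \left(-337\right) = 325 + 115 \left(-337\right) = 325 - 38755 = -38430$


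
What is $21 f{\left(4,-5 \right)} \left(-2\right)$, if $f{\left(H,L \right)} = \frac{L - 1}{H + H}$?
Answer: $\frac{63}{2} \approx 31.5$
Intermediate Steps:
$f{\left(H,L \right)} = \frac{-1 + L}{2 H}$
$21 f{\left(4,-5 \right)} \left(-2\right) = 21 \frac{-1 - 5}{2 \cdot 4} \left(-2\right) = 21 \cdot \frac{1}{2} \cdot \frac{1}{4} \left(-6\right) \left(-2\right) = 21 \left(- \frac{3}{4}\right) \left(-2\right) = \left(- \frac{63}{4}\right) \left(-2\right) = \frac{63}{2}$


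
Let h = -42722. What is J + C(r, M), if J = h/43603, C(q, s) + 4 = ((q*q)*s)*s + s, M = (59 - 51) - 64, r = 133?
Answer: 2418773653610/43603 ≈ 5.5473e+7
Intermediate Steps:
M = -56 (M = 8 - 64 = -56)
C(q, s) = -4 + s + q²*s² (C(q, s) = -4 + (((q*q)*s)*s + s) = -4 + ((q²*s)*s + s) = -4 + ((s*q²)*s + s) = -4 + (q²*s² + s) = -4 + (s + q²*s²) = -4 + s + q²*s²)
J = -42722/43603 ≈ -0.97980
J + C(r, M) = -42722/43603 + (-4 - 56 + 133²*(-56)²) = -42722/43603 + (-4 - 56 + 17689*3136) = -42722/43603 + (-4 - 56 + 55472704) = -42722/43603 + 55472644 = 2418773653610/43603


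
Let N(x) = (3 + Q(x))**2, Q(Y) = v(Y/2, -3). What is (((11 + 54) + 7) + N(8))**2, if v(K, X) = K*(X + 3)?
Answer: 6561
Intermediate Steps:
v(K, X) = K*(3 + X)
Q(Y) = 0 (Q(Y) = (Y/2)*(3 - 3) = (Y*(1/2))*0 = (Y/2)*0 = 0)
N(x) = 9 (N(x) = (3 + 0)**2 = 3**2 = 9)
(((11 + 54) + 7) + N(8))**2 = (((11 + 54) + 7) + 9)**2 = ((65 + 7) + 9)**2 = (72 + 9)**2 = 81**2 = 6561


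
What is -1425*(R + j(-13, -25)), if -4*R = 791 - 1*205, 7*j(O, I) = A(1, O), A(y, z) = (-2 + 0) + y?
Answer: 2925525/14 ≈ 2.0897e+5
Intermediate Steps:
A(y, z) = -2 + y
j(O, I) = -1/7 (j(O, I) = (-2 + 1)/7 = (1/7)*(-1) = -1/7)
R = -293/2 (R = -(791 - 1*205)/4 = -(791 - 205)/4 = -1/4*586 = -293/2 ≈ -146.50)
-1425*(R + j(-13, -25)) = -1425*(-293/2 - 1/7) = -1425*(-2053/14) = 2925525/14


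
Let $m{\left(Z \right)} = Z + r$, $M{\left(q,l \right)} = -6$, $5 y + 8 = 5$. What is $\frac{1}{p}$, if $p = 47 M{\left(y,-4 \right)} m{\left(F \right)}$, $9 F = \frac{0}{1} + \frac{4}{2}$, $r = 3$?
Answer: $- \frac{3}{2726} \approx -0.0011005$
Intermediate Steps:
$y = - \frac{3}{5}$ ($y = - \frac{8}{5} + \frac{1}{5} \cdot 5 = - \frac{8}{5} + 1 = - \frac{3}{5} \approx -0.6$)
$F = \frac{2}{9}$ ($F = \frac{\frac{0}{1} + \frac{4}{2}}{9} = \frac{0 \cdot 1 + 4 \cdot \frac{1}{2}}{9} = \frac{0 + 2}{9} = \frac{1}{9} \cdot 2 = \frac{2}{9} \approx 0.22222$)
$m{\left(Z \right)} = 3 + Z$ ($m{\left(Z \right)} = Z + 3 = 3 + Z$)
$p = - \frac{2726}{3}$ ($p = 47 \left(-6\right) \left(3 + \frac{2}{9}\right) = \left(-282\right) \frac{29}{9} = - \frac{2726}{3} \approx -908.67$)
$\frac{1}{p} = \frac{1}{- \frac{2726}{3}} = - \frac{3}{2726}$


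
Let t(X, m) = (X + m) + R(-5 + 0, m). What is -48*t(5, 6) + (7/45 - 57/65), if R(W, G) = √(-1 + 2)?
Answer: -337382/585 ≈ -576.72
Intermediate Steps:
R(W, G) = 1 (R(W, G) = √1 = 1)
t(X, m) = 1 + X + m (t(X, m) = (X + m) + 1 = 1 + X + m)
-48*t(5, 6) + (7/45 - 57/65) = -48*(1 + 5 + 6) + (7/45 - 57/65) = -48*12 + (7*(1/45) - 57*1/65) = -576 + (7/45 - 57/65) = -576 - 422/585 = -337382/585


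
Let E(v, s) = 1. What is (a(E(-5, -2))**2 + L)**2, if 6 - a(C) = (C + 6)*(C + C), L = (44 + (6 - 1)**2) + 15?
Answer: 21904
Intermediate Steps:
L = 84 (L = (44 + 5**2) + 15 = (44 + 25) + 15 = 69 + 15 = 84)
a(C) = 6 - 2*C*(6 + C) (a(C) = 6 - (C + 6)*(C + C) = 6 - (6 + C)*2*C = 6 - 2*C*(6 + C))
(a(E(-5, -2))**2 + L)**2 = ((6 - 12*1 - 2*1**2)**2 + 84)**2 = ((6 - 12 - 2*1)**2 + 84)**2 = ((6 - 12 - 2)**2 + 84)**2 = ((-8)**2 + 84)**2 = (64 + 84)**2 = 148**2 = 21904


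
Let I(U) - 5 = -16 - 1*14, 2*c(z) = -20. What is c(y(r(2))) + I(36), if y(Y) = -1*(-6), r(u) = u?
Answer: -35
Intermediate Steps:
y(Y) = 6
c(z) = -10 (c(z) = (½)*(-20) = -10)
I(U) = -25 (I(U) = 5 + (-16 - 1*14) = 5 + (-16 - 14) = 5 - 30 = -25)
c(y(r(2))) + I(36) = -10 - 25 = -35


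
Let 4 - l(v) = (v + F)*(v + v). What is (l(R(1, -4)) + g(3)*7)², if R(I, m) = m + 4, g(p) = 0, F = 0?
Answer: 16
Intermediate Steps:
R(I, m) = 4 + m
l(v) = 4 - 2*v² (l(v) = 4 - (v + 0)*(v + v) = 4 - v*2*v = 4 - 2*v²)
(l(R(1, -4)) + g(3)*7)² = ((4 - 2*(4 - 4)²) + 0*7)² = ((4 - 2*0²) + 0)² = ((4 - 2*0) + 0)² = ((4 + 0) + 0)² = (4 + 0)² = 4² = 16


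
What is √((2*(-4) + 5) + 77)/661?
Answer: √74/661 ≈ 0.013014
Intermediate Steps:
√((2*(-4) + 5) + 77)/661 = √((-8 + 5) + 77)*(1/661) = √(-3 + 77)*(1/661) = √74*(1/661) = √74/661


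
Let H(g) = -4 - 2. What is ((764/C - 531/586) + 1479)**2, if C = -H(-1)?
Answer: 7965608720281/3090564 ≈ 2.5774e+6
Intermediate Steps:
H(g) = -6
C = 6 (C = -1*(-6) = 6)
((764/C - 531/586) + 1479)**2 = ((764/6 - 531/586) + 1479)**2 = ((764*(1/6) - 531*1/586) + 1479)**2 = ((382/3 - 531/586) + 1479)**2 = (222259/1758 + 1479)**2 = (2822341/1758)**2 = 7965608720281/3090564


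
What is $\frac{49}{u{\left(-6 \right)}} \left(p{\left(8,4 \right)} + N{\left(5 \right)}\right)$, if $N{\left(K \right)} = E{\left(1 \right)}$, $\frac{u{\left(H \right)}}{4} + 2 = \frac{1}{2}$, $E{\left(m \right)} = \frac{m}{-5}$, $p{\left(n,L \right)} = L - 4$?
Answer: $\frac{49}{30} \approx 1.6333$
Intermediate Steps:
$p{\left(n,L \right)} = -4 + L$
$E{\left(m \right)} = - \frac{m}{5}$ ($E{\left(m \right)} = m \left(- \frac{1}{5}\right) = - \frac{m}{5}$)
$u{\left(H \right)} = -6$ ($u{\left(H \right)} = -8 + \frac{4}{2} = -8 + 4 \cdot \frac{1}{2} = -8 + 2 = -6$)
$N{\left(K \right)} = - \frac{1}{5}$ ($N{\left(K \right)} = \left(- \frac{1}{5}\right) 1 = - \frac{1}{5}$)
$\frac{49}{u{\left(-6 \right)}} \left(p{\left(8,4 \right)} + N{\left(5 \right)}\right) = \frac{49}{-6} \left(\left(-4 + 4\right) - \frac{1}{5}\right) = 49 \left(- \frac{1}{6}\right) \left(0 - \frac{1}{5}\right) = \left(- \frac{49}{6}\right) \left(- \frac{1}{5}\right) = \frac{49}{30}$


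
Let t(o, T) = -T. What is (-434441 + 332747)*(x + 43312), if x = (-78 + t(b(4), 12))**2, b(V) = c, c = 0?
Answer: -5228291928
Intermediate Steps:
b(V) = 0
x = 8100 (x = (-78 - 1*12)**2 = (-78 - 12)**2 = (-90)**2 = 8100)
(-434441 + 332747)*(x + 43312) = (-434441 + 332747)*(8100 + 43312) = -101694*51412 = -5228291928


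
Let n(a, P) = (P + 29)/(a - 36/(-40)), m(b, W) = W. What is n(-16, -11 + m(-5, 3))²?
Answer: 44100/22801 ≈ 1.9341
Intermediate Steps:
n(a, P) = (29 + P)/(9/10 + a) (n(a, P) = (29 + P)/(a - 36*(-1/40)) = (29 + P)/(a + 9/10) = (29 + P)/(9/10 + a))
n(-16, -11 + m(-5, 3))² = (10*(29 + (-11 + 3))/(9 + 10*(-16)))² = (10*(29 - 8)/(9 - 160))² = (10*21/(-151))² = (10*(-1/151)*21)² = (-210/151)² = 44100/22801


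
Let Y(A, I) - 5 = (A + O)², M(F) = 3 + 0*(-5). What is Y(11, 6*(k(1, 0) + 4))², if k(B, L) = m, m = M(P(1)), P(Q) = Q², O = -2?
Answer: 7396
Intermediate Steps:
M(F) = 3 (M(F) = 3 + 0 = 3)
m = 3
k(B, L) = 3
Y(A, I) = 5 + (-2 + A)² (Y(A, I) = 5 + (A - 2)² = 5 + (-2 + A)²)
Y(11, 6*(k(1, 0) + 4))² = (5 + (-2 + 11)²)² = (5 + 9²)² = (5 + 81)² = 86² = 7396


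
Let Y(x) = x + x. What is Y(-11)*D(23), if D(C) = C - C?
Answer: 0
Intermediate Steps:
D(C) = 0
Y(x) = 2*x
Y(-11)*D(23) = (2*(-11))*0 = -22*0 = 0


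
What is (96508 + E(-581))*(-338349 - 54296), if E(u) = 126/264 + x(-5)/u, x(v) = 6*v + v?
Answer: -12580673444405/332 ≈ -3.7894e+10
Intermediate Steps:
x(v) = 7*v
E(u) = 21/44 - 35/u (E(u) = 126/264 + (7*(-5))/u = 126*(1/264) - 35/u = 21/44 - 35/u)
(96508 + E(-581))*(-338349 - 54296) = (96508 + (21/44 - 35/(-581)))*(-338349 - 54296) = (96508 + (21/44 - 35*(-1/581)))*(-392645) = (96508 + (21/44 + 5/83))*(-392645) = (96508 + 1963/3652)*(-392645) = (352449179/3652)*(-392645) = -12580673444405/332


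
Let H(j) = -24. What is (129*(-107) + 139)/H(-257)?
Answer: 1708/3 ≈ 569.33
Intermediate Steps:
(129*(-107) + 139)/H(-257) = (129*(-107) + 139)/(-24) = (-13803 + 139)*(-1/24) = -13664*(-1/24) = 1708/3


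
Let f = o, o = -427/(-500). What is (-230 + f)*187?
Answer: -21425151/500 ≈ -42850.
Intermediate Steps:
o = 427/500 (o = -427*(-1/500) = 427/500 ≈ 0.85400)
f = 427/500 ≈ 0.85400
(-230 + f)*187 = (-230 + 427/500)*187 = -114573/500*187 = -21425151/500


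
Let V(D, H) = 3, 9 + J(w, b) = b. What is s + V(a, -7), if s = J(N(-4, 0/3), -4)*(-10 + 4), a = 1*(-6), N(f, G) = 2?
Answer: 81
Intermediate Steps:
J(w, b) = -9 + b
a = -6
s = 78 (s = (-9 - 4)*(-10 + 4) = -13*(-6) = 78)
s + V(a, -7) = 78 + 3 = 81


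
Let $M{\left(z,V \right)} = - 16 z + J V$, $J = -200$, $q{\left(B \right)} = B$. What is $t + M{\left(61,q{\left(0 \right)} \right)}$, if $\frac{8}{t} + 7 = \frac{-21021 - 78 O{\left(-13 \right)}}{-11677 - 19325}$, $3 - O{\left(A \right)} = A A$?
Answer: $- \frac{68058144}{69647} \approx -977.19$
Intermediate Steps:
$O{\left(A \right)} = 3 - A^{2}$ ($O{\left(A \right)} = 3 - A A = 3 - A^{2}$)
$M{\left(z,V \right)} = - 200 V - 16 z$ ($M{\left(z,V \right)} = - 16 z - 200 V = - 200 V - 16 z$)
$t = - \frac{82672}{69647}$ ($t = \frac{8}{-7 + \frac{-21021 - 78 \left(3 - \left(-13\right)^{2}\right)}{-11677 - 19325}} = \frac{8}{-7 + \frac{-21021 - 78 \left(3 - 169\right)}{-31002}} = \frac{8}{-7 + \left(-21021 - 78 \left(3 - 169\right)\right) \left(- \frac{1}{31002}\right)} = \frac{8}{-7 + \left(-21021 - -12948\right) \left(- \frac{1}{31002}\right)} = \frac{8}{-7 + \left(-21021 + 12948\right) \left(- \frac{1}{31002}\right)} = \frac{8}{-7 - - \frac{2691}{10334}} = \frac{8}{-7 + \frac{2691}{10334}} = \frac{8}{- \frac{69647}{10334}} = 8 \left(- \frac{10334}{69647}\right) = - \frac{82672}{69647} \approx -1.187$)
$t + M{\left(61,q{\left(0 \right)} \right)} = - \frac{82672}{69647} - 976 = - \frac{68058144}{69647}$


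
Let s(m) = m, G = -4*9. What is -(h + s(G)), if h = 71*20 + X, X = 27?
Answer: -1411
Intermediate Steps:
G = -36
h = 1447 (h = 71*20 + 27 = 1420 + 27 = 1447)
-(h + s(G)) = -(1447 - 36) = -1*1411 = -1411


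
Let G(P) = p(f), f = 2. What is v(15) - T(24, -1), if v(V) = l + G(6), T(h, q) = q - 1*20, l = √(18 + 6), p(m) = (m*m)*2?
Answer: 29 + 2*√6 ≈ 33.899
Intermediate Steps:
p(m) = 2*m² (p(m) = m²*2 = 2*m²)
G(P) = 8 (G(P) = 2*2² = 2*4 = 8)
l = 2*√6 (l = √24 = 2*√6 ≈ 4.8990)
T(h, q) = -20 + q (T(h, q) = q - 20 = -20 + q)
v(V) = 8 + 2*√6 (v(V) = 2*√6 + 8 = 8 + 2*√6)
v(15) - T(24, -1) = (8 + 2*√6) - (-20 - 1) = (8 + 2*√6) - 1*(-21) = (8 + 2*√6) + 21 = 29 + 2*√6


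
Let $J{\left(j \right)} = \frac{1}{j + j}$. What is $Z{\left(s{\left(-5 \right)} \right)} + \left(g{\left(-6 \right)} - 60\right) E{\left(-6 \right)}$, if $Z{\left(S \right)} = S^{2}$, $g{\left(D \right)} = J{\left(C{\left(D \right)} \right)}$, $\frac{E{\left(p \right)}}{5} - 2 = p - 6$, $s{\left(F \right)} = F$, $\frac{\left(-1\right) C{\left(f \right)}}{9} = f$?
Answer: $\frac{163325}{54} \approx 3024.5$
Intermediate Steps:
$C{\left(f \right)} = - 9 f$
$J{\left(j \right)} = \frac{1}{2 j}$
$E{\left(p \right)} = -20 + 5 p$ ($E{\left(p \right)} = 10 + 5 \left(p - 6\right) = 10 + 5 \left(-6 + p\right) = 10 + \left(-30 + 5 p\right) = -20 + 5 p$)
$g{\left(D \right)} = - \frac{1}{18 D}$ ($g{\left(D \right)} = \frac{1}{2 \left(- 9 D\right)} = \frac{\left(- \frac{1}{9}\right) \frac{1}{D}}{2} = - \frac{1}{18 D}$)
$Z{\left(s{\left(-5 \right)} \right)} + \left(g{\left(-6 \right)} - 60\right) E{\left(-6 \right)} = \left(-5\right)^{2} + \left(- \frac{1}{18 \left(-6\right)} - 60\right) \left(-20 + 5 \left(-6\right)\right) = 25 + \left(\left(- \frac{1}{18}\right) \left(- \frac{1}{6}\right) - 60\right) \left(-20 - 30\right) = 25 + \left(\frac{1}{108} - 60\right) \left(-50\right) = 25 - - \frac{161975}{54} = 25 + \frac{161975}{54} = \frac{163325}{54}$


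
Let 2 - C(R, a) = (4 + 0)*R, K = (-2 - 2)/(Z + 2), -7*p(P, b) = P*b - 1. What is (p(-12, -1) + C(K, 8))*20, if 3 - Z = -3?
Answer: 340/7 ≈ 48.571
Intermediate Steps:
Z = 6 (Z = 3 - 1*(-3) = 3 + 3 = 6)
p(P, b) = ⅐ - P*b/7 (p(P, b) = -(P*b - 1)/7 = -(-1 + P*b)/7 = ⅐ - P*b/7)
K = -½ (K = (-2 - 2)/(6 + 2) = -4/8 = -4*⅛ = -½ ≈ -0.50000)
C(R, a) = 2 - 4*R (C(R, a) = 2 - (4 + 0)*R = 2 - 4*R)
(p(-12, -1) + C(K, 8))*20 = ((⅐ - ⅐*(-12)*(-1)) + (2 - 4*(-½)))*20 = ((⅐ - 12/7) + (2 + 2))*20 = (-11/7 + 4)*20 = (17/7)*20 = 340/7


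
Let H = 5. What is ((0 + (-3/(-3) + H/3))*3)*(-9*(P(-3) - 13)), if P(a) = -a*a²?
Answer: -1008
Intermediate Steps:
P(a) = -a³
((0 + (-3/(-3) + H/3))*3)*(-9*(P(-3) - 13)) = ((0 + (-3/(-3) + 5/3))*3)*(-9*(-1*(-3)³ - 13)) = ((0 + (-3*(-⅓) + 5*(⅓)))*3)*(-9*(-1*(-27) - 13)) = ((0 + (1 + 5/3))*3)*(-9*(27 - 13)) = ((0 + 8/3)*3)*(-9*14) = ((8/3)*3)*(-126) = 8*(-126) = -1008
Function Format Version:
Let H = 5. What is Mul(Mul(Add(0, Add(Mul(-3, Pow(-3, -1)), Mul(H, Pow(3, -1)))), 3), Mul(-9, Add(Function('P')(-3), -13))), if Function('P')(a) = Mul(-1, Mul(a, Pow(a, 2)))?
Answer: -1008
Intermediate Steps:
Function('P')(a) = Mul(-1, Pow(a, 3))
Mul(Mul(Add(0, Add(Mul(-3, Pow(-3, -1)), Mul(H, Pow(3, -1)))), 3), Mul(-9, Add(Function('P')(-3), -13))) = Mul(Mul(Add(0, Add(Mul(-3, Pow(-3, -1)), Mul(5, Pow(3, -1)))), 3), Mul(-9, Add(Mul(-1, Pow(-3, 3)), -13))) = Mul(Mul(Add(0, Add(Mul(-3, Rational(-1, 3)), Mul(5, Rational(1, 3)))), 3), Mul(-9, Add(Mul(-1, -27), -13))) = Mul(Mul(Add(0, Add(1, Rational(5, 3))), 3), Mul(-9, Add(27, -13))) = Mul(Mul(Add(0, Rational(8, 3)), 3), Mul(-9, 14)) = Mul(Mul(Rational(8, 3), 3), -126) = Mul(8, -126) = -1008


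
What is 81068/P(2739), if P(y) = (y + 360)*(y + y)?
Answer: 40534/8488161 ≈ 0.0047754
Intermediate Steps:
P(y) = 2*y*(360 + y) (P(y) = (360 + y)*(2*y) = 2*y*(360 + y))
81068/P(2739) = 81068/((2*2739*(360 + 2739))) = 81068/((2*2739*3099)) = 81068/16976322 = 81068*(1/16976322) = 40534/8488161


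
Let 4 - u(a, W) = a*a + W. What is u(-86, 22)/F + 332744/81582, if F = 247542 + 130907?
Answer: 62660892554/15437313159 ≈ 4.0591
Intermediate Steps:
F = 378449
u(a, W) = 4 - W - a**2 (u(a, W) = 4 - (a*a + W) = 4 - (a**2 + W) = 4 - (W + a**2) = 4 + (-W - a**2) = 4 - W - a**2)
u(-86, 22)/F + 332744/81582 = (4 - 1*22 - 1*(-86)**2)/378449 + 332744/81582 = (4 - 22 - 1*7396)*(1/378449) + 332744*(1/81582) = (4 - 22 - 7396)*(1/378449) + 166372/40791 = -7414*1/378449 + 166372/40791 = -7414/378449 + 166372/40791 = 62660892554/15437313159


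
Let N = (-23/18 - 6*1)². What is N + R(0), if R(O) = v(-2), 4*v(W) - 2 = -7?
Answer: 4189/81 ≈ 51.716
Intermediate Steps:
v(W) = -5/4 (v(W) = ½ + (¼)*(-7) = ½ - 7/4 = -5/4)
R(O) = -5/4
N = 17161/324 (N = (-23*1/18 - 6)² = (-23/18 - 6)² = (-131/18)² = 17161/324 ≈ 52.966)
N + R(0) = 17161/324 - 5/4 = 4189/81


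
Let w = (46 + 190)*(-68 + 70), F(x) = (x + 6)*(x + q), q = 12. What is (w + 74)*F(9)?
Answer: 171990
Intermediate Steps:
F(x) = (6 + x)*(12 + x) (F(x) = (x + 6)*(x + 12) = (6 + x)*(12 + x))
w = 472 (w = 236*2 = 472)
(w + 74)*F(9) = (472 + 74)*(72 + 9² + 18*9) = 546*(72 + 81 + 162) = 546*315 = 171990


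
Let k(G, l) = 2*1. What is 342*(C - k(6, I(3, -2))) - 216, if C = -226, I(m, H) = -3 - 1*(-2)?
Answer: -78192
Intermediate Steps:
I(m, H) = -1 (I(m, H) = -3 + 2 = -1)
k(G, l) = 2
342*(C - k(6, I(3, -2))) - 216 = 342*(-226 - 1*2) - 216 = 342*(-226 - 2) - 216 = 342*(-228) - 216 = -77976 - 216 = -78192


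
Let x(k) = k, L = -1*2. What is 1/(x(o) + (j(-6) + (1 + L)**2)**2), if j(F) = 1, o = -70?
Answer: -1/66 ≈ -0.015152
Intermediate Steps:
L = -2
1/(x(o) + (j(-6) + (1 + L)**2)**2) = 1/(-70 + (1 + (1 - 2)**2)**2) = 1/(-70 + (1 + (-1)**2)**2) = 1/(-70 + (1 + 1)**2) = 1/(-70 + 2**2) = 1/(-70 + 4) = 1/(-66) = -1/66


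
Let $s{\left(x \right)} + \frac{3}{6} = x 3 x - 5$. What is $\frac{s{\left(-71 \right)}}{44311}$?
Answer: $\frac{30235}{88622} \approx 0.34117$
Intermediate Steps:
$s{\left(x \right)} = - \frac{11}{2} + 3 x^{2}$ ($s{\left(x \right)} = - \frac{1}{2} + \left(x 3 x - 5\right) = - \frac{1}{2} + \left(3 x^{2} - 5\right) = - \frac{1}{2} + \left(-5 + 3 x^{2}\right) = - \frac{11}{2} + 3 x^{2}$)
$\frac{s{\left(-71 \right)}}{44311} = \frac{- \frac{11}{2} + 3 \left(-71\right)^{2}}{44311} = \left(- \frac{11}{2} + 3 \cdot 5041\right) \frac{1}{44311} = \left(- \frac{11}{2} + 15123\right) \frac{1}{44311} = \frac{30235}{2} \cdot \frac{1}{44311} = \frac{30235}{88622}$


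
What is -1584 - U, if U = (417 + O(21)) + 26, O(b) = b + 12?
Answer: -2060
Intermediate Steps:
O(b) = 12 + b
U = 476 (U = (417 + (12 + 21)) + 26 = (417 + 33) + 26 = 450 + 26 = 476)
-1584 - U = -1584 - 1*476 = -1584 - 476 = -2060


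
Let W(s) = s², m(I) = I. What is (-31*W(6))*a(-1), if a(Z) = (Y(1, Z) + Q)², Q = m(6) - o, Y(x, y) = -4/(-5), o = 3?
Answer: -402876/25 ≈ -16115.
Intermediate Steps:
Y(x, y) = ⅘ (Y(x, y) = -4*(-⅕) = ⅘)
Q = 3 (Q = 6 - 1*3 = 6 - 3 = 3)
a(Z) = 361/25 (a(Z) = (⅘ + 3)² = (19/5)² = 361/25)
(-31*W(6))*a(-1) = -31*6²*(361/25) = -31*36*(361/25) = -1116*361/25 = -402876/25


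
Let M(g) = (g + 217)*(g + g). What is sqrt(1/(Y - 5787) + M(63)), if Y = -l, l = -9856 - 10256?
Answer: sqrt(289586178573)/2865 ≈ 187.83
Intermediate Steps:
l = -20112
M(g) = 2*g*(217 + g) (M(g) = (217 + g)*(2*g) = 2*g*(217 + g))
Y = 20112 (Y = -1*(-20112) = 20112)
sqrt(1/(Y - 5787) + M(63)) = sqrt(1/(20112 - 5787) + 2*63*(217 + 63)) = sqrt(1/14325 + 2*63*280) = sqrt(1/14325 + 35280) = sqrt(505386001/14325) = sqrt(289586178573)/2865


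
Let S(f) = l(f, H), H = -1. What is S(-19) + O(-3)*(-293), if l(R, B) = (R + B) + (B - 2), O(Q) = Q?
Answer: 856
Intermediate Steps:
l(R, B) = -2 + R + 2*B (l(R, B) = (B + R) + (-2 + B) = -2 + R + 2*B)
S(f) = -4 + f (S(f) = -2 + f + 2*(-1) = -2 + f - 2 = -4 + f)
S(-19) + O(-3)*(-293) = (-4 - 19) - 3*(-293) = -23 + 879 = 856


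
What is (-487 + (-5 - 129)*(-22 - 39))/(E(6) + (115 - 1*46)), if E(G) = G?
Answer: 7687/75 ≈ 102.49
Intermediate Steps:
(-487 + (-5 - 129)*(-22 - 39))/(E(6) + (115 - 1*46)) = (-487 + (-5 - 129)*(-22 - 39))/(6 + (115 - 1*46)) = (-487 - 134*(-61))/(6 + (115 - 46)) = (-487 + 8174)/(6 + 69) = 7687/75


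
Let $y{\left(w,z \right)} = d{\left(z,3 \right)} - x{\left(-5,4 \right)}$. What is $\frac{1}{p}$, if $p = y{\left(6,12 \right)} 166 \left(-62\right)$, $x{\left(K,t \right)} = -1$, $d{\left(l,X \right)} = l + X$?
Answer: $- \frac{1}{164672} \approx -6.0727 \cdot 10^{-6}$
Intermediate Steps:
$d{\left(l,X \right)} = X + l$
$y{\left(w,z \right)} = 4 + z$ ($y{\left(w,z \right)} = \left(3 + z\right) - -1 = \left(3 + z\right) + 1 = 4 + z$)
$p = -164672$ ($p = \left(4 + 12\right) 166 \left(-62\right) = 16 \cdot 166 \left(-62\right) = 2656 \left(-62\right) = -164672$)
$\frac{1}{p} = \frac{1}{-164672} = - \frac{1}{164672}$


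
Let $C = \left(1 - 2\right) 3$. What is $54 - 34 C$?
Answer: $156$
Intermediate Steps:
$C = -3$ ($C = \left(-1\right) 3 = -3$)
$54 - 34 C = 54 - -102 = 54 + 102 = 156$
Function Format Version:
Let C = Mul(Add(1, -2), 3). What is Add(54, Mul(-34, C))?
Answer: 156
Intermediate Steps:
C = -3 (C = Mul(-1, 3) = -3)
Add(54, Mul(-34, C)) = Add(54, Mul(-34, -3)) = Add(54, 102) = 156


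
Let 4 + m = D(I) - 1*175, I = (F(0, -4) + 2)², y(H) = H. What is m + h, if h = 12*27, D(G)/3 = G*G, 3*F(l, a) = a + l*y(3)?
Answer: 3931/27 ≈ 145.59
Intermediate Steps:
F(l, a) = l + a/3 (F(l, a) = (a + l*3)/3 = (a + 3*l)/3 = l + a/3)
I = 4/9 (I = ((0 + (⅓)*(-4)) + 2)² = ((0 - 4/3) + 2)² = (-4/3 + 2)² = (⅔)² = 4/9 ≈ 0.44444)
D(G) = 3*G² (D(G) = 3*(G*G) = 3*G²)
h = 324
m = -4817/27 (m = -4 + (3*(4/9)² - 1*175) = -4 + (3*(16/81) - 175) = -4 + (16/27 - 175) = -4 - 4709/27 = -4817/27 ≈ -178.41)
m + h = -4817/27 + 324 = 3931/27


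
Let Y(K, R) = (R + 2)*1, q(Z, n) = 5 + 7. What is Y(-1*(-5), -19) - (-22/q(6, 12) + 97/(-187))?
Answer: -16435/1122 ≈ -14.648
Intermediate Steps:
q(Z, n) = 12
Y(K, R) = 2 + R (Y(K, R) = (2 + R)*1 = 2 + R)
Y(-1*(-5), -19) - (-22/q(6, 12) + 97/(-187)) = (2 - 19) - (-22/12 + 97/(-187)) = -17 - (-22*1/12 + 97*(-1/187)) = -17 - (-11/6 - 97/187) = -17 - 1*(-2639/1122) = -17 + 2639/1122 = -16435/1122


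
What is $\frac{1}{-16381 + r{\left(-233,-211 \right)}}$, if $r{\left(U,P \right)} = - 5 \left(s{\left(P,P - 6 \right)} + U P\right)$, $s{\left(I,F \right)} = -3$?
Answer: $- \frac{1}{262181} \approx -3.8142 \cdot 10^{-6}$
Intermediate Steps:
$r{\left(U,P \right)} = 15 - 5 P U$ ($r{\left(U,P \right)} = - 5 \left(-3 + U P\right) = - 5 \left(-3 + P U\right) = 15 - 5 P U$)
$\frac{1}{-16381 + r{\left(-233,-211 \right)}} = \frac{1}{-16381 + \left(15 - \left(-1055\right) \left(-233\right)\right)} = \frac{1}{-16381 + \left(15 - 245815\right)} = \frac{1}{-16381 - 245800} = \frac{1}{-262181} = - \frac{1}{262181}$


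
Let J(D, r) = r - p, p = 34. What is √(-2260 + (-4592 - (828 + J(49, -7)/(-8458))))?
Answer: I*√549410374298/8458 ≈ 87.636*I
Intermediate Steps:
J(D, r) = -34 + r (J(D, r) = r - 1*34 = r - 34 = -34 + r)
√(-2260 + (-4592 - (828 + J(49, -7)/(-8458)))) = √(-2260 + (-4592 - (828 + (-34 - 7)/(-8458)))) = √(-2260 + (-4592 - (828 - 41*(-1/8458)))) = √(-2260 + (-4592 - (828 + 41/8458))) = √(-2260 + (-4592 - 1*7003265/8458)) = √(-2260 + (-4592 - 7003265/8458)) = √(-2260 - 45842401/8458) = √(-64957481/8458) = I*√549410374298/8458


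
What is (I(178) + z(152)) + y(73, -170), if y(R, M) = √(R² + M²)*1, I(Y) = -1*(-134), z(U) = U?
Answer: 286 + √34229 ≈ 471.01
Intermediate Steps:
I(Y) = 134
y(R, M) = √(M² + R²) (y(R, M) = √(M² + R²)*1 = √(M² + R²))
(I(178) + z(152)) + y(73, -170) = (134 + 152) + √((-170)² + 73²) = 286 + √(28900 + 5329) = 286 + √34229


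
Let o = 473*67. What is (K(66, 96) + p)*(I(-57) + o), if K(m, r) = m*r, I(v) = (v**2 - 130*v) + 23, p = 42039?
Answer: 2049793875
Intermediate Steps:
I(v) = 23 + v**2 - 130*v
o = 31691
(K(66, 96) + p)*(I(-57) + o) = (66*96 + 42039)*((23 + (-57)**2 - 130*(-57)) + 31691) = (6336 + 42039)*((23 + 3249 + 7410) + 31691) = 48375*(10682 + 31691) = 48375*42373 = 2049793875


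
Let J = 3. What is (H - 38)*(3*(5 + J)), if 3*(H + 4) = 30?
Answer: -768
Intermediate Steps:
H = 6 (H = -4 + (⅓)*30 = -4 + 10 = 6)
(H - 38)*(3*(5 + J)) = (6 - 38)*(3*(5 + 3)) = -96*8 = -32*24 = -768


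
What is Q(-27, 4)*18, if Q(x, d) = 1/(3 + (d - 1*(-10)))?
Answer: 18/17 ≈ 1.0588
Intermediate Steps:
Q(x, d) = 1/(13 + d) (Q(x, d) = 1/(3 + (d + 10)) = 1/(3 + (10 + d)) = 1/(13 + d))
Q(-27, 4)*18 = 18/(13 + 4) = 18/17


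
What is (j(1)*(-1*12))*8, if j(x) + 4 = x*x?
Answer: 288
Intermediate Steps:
j(x) = -4 + x² (j(x) = -4 + x*x = -4 + x²)
(j(1)*(-1*12))*8 = ((-4 + 1²)*(-1*12))*8 = ((-4 + 1)*(-12))*8 = -3*(-12)*8 = 36*8 = 288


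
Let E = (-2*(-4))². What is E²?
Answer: 4096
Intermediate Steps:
E = 64 (E = 8² = 64)
E² = 64² = 4096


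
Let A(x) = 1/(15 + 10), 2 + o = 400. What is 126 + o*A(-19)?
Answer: 3548/25 ≈ 141.92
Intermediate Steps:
o = 398 (o = -2 + 400 = 398)
A(x) = 1/25
126 + o*A(-19) = 126 + 398*(1/25) = 126 + 398/25 = 3548/25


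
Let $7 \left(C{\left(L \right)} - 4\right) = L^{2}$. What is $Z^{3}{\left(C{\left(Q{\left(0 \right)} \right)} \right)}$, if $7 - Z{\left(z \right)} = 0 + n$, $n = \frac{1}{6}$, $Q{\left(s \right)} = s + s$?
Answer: $\frac{68921}{216} \approx 319.08$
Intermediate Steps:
$Q{\left(s \right)} = 2 s$
$C{\left(L \right)} = 4 + \frac{L^{2}}{7}$
$n = \frac{1}{6} \approx 0.16667$
$Z{\left(z \right)} = \frac{41}{6}$ ($Z{\left(z \right)} = 7 - \left(0 + \frac{1}{6}\right) = 7 - \frac{1}{6} = \frac{41}{6}$)
$Z^{3}{\left(C{\left(Q{\left(0 \right)} \right)} \right)} = \left(\frac{41}{6}\right)^{3} = \frac{68921}{216}$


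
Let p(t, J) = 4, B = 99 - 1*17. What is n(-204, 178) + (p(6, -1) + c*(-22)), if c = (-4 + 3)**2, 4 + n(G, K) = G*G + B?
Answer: 41676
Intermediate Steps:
B = 82 (B = 99 - 17 = 82)
n(G, K) = 78 + G**2 (n(G, K) = -4 + (G*G + 82) = -4 + (G**2 + 82) = -4 + (82 + G**2) = 78 + G**2)
c = 1 (c = (-1)**2 = 1)
n(-204, 178) + (p(6, -1) + c*(-22)) = (78 + (-204)**2) + (4 + 1*(-22)) = (78 + 41616) + (4 - 22) = 41694 - 18 = 41676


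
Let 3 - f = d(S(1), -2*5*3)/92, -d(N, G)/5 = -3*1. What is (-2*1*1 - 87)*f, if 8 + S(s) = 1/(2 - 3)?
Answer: -23229/92 ≈ -252.49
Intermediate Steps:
S(s) = -9 (S(s) = -8 + 1/(2 - 3) = -8 + 1/(-1) = -8 - 1 = -9)
d(N, G) = 15 (d(N, G) = -(-15) = -5*(-3) = 15)
f = 261/92 (f = 3 - 15/92 = 261/92 ≈ 2.8370)
(-2*1*1 - 87)*f = (-2*1*1 - 87)*(261/92) = (-2*1 - 87)*(261/92) = (-2 - 87)*(261/92) = -89*261/92 = -23229/92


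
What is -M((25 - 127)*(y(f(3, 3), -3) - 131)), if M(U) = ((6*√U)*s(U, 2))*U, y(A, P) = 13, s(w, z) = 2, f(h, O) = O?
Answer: -288864*√3009 ≈ -1.5845e+7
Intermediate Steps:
M(U) = 12*U^(3/2) (M(U) = ((6*√U)*2)*U = (12*√U)*U = 12*U^(3/2))
-M((25 - 127)*(y(f(3, 3), -3) - 131)) = -12*((25 - 127)*(13 - 131))^(3/2) = -12*(-102*(-118))^(3/2) = -12*12036^(3/2) = -12*24072*√3009 = -288864*√3009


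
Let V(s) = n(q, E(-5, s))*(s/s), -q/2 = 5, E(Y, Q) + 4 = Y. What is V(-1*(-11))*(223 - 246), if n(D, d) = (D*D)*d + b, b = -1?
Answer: 20723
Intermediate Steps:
E(Y, Q) = -4 + Y
q = -10 (q = -2*5 = -10)
n(D, d) = -1 + d*D² (n(D, d) = (D*D)*d - 1 = D²*d - 1 = d*D² - 1 = -1 + d*D²)
V(s) = -901 (V(s) = (-1 + (-4 - 5)*(-10)²)*(s/s) = (-1 - 9*100)*1 = (-1 - 900)*1 = -901*1 = -901)
V(-1*(-11))*(223 - 246) = -901*(223 - 246) = -901*(-23) = 20723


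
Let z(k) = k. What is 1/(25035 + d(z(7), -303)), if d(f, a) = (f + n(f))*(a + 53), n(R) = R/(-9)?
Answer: 9/211315 ≈ 4.2590e-5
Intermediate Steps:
n(R) = -R/9 (n(R) = R*(-⅑) = -R/9)
d(f, a) = 8*f*(53 + a)/9 (d(f, a) = (f - f/9)*(a + 53) = (8*f/9)*(53 + a) = 8*f*(53 + a)/9)
1/(25035 + d(z(7), -303)) = 1/(25035 + (8/9)*7*(53 - 303)) = 1/(25035 + (8/9)*7*(-250)) = 1/(25035 - 14000/9) = 1/(211315/9) = 9/211315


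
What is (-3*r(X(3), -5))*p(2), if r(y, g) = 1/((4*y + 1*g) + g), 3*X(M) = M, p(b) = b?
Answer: 1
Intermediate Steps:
X(M) = M/3
r(y, g) = 1/(2*g + 4*y) (r(y, g) = 1/((4*y + g) + g) = 1/((g + 4*y) + g) = 1/(2*g + 4*y))
(-3*r(X(3), -5))*p(2) = -3/(2*(-5 + 2*((⅓)*3)))*2 = -3/(2*(-5 + 2*1))*2 = -3/(2*(-5 + 2))*2 = -3/(2*(-3))*2 = -3*(-1)/(2*3)*2 = -3*(-⅙)*2 = (½)*2 = 1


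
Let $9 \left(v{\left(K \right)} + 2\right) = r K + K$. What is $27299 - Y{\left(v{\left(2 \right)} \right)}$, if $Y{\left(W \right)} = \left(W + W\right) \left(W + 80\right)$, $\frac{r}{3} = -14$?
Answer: $\frac{2335219}{81} \approx 28830.0$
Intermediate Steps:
$r = -42$ ($r = 3 \left(-14\right) = -42$)
$v{\left(K \right)} = -2 - \frac{41 K}{9}$ ($v{\left(K \right)} = -2 + \frac{- 42 K + K}{9} = -2 + \frac{\left(-41\right) K}{9} = -2 - \frac{41 K}{9}$)
$Y{\left(W \right)} = 2 W \left(80 + W\right)$
$27299 - Y{\left(v{\left(2 \right)} \right)} = 27299 - 2 \left(-2 - \frac{82}{9}\right) \left(80 - \frac{100}{9}\right) = 27299 - 2 \left(- \frac{100}{9}\right) \left(80 - \frac{100}{9}\right) = 27299 - 2 \left(- \frac{100}{9}\right) \frac{620}{9} = 27299 - - \frac{124000}{81} = 27299 + \frac{124000}{81} = \frac{2335219}{81}$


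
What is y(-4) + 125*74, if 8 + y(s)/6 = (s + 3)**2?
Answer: 9208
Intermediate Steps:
y(s) = -48 + 6*(3 + s)**2 (y(s) = -48 + 6*(s + 3)**2 = -48 + 6*(3 + s)**2)
y(-4) + 125*74 = (-48 + 6*(3 - 4)**2) + 125*74 = (-48 + 6*(-1)**2) + 9250 = (-48 + 6*1) + 9250 = (-48 + 6) + 9250 = -42 + 9250 = 9208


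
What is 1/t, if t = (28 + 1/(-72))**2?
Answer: 5184/4060225 ≈ 0.0012768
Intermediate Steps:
t = 4060225/5184 (t = (28 - 1/72)**2 = (2015/72)**2 = 4060225/5184 ≈ 783.22)
1/t = 1/(4060225/5184) = 5184/4060225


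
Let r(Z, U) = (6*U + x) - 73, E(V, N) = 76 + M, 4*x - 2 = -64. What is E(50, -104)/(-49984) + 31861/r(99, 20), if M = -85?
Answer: 3185081015/3148992 ≈ 1011.5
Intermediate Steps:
x = -31/2 (x = ½ + (¼)*(-64) = ½ - 16 = -31/2 ≈ -15.500)
E(V, N) = -9 (E(V, N) = 76 - 85 = -9)
r(Z, U) = -177/2 + 6*U (r(Z, U) = (6*U - 31/2) - 73 = (-31/2 + 6*U) - 73 = -177/2 + 6*U)
E(50, -104)/(-49984) + 31861/r(99, 20) = -9/(-49984) + 31861/(-177/2 + 6*20) = -9*(-1/49984) + 31861/(-177/2 + 120) = 9/49984 + 31861/(63/2) = 9/49984 + 31861*(2/63) = 9/49984 + 63722/63 = 3185081015/3148992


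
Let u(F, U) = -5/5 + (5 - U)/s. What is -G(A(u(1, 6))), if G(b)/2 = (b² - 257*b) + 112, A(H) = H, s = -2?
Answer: -963/2 ≈ -481.50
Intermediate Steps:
u(F, U) = -7/2 + U/2 (u(F, U) = -5/5 + (5 - U)/(-2) = -5*⅕ + (5 - U)*(-½) = -1 + (-5/2 + U/2) = -7/2 + U/2)
G(b) = 224 - 514*b + 2*b² (G(b) = 2*((b² - 257*b) + 112) = 2*(112 + b² - 257*b) = 224 - 514*b + 2*b²)
-G(A(u(1, 6))) = -(224 - 514*(-7/2 + (½)*6) + 2*(-7/2 + (½)*6)²) = -(224 - 514*(-7/2 + 3) + 2*(-7/2 + 3)²) = -(224 - 514*(-½) + 2*(-½)²) = -(224 + 257 + 2*(¼)) = -(224 + 257 + ½) = -1*963/2 = -963/2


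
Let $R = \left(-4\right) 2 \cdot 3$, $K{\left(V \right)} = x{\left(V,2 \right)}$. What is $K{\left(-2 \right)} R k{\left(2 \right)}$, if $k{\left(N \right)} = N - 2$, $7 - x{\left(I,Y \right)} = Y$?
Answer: $0$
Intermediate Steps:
$x{\left(I,Y \right)} = 7 - Y$
$k{\left(N \right)} = -2 + N$
$K{\left(V \right)} = 5$ ($K{\left(V \right)} = 7 - 2 = 5$)
$R = -24$ ($R = \left(-8\right) 3 = -24$)
$K{\left(-2 \right)} R k{\left(2 \right)} = 5 \left(-24\right) \left(-2 + 2\right) = \left(-120\right) 0 = 0$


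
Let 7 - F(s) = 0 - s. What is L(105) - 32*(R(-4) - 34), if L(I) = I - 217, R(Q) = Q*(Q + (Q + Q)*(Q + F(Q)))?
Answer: 1488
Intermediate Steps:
F(s) = 7 + s (F(s) = 7 - (0 - s) = 7 - (-1)*s = 7 + s)
R(Q) = Q*(Q + 2*Q*(7 + 2*Q)) (R(Q) = Q*(Q + (Q + Q)*(Q + (7 + Q))) = Q*(Q + (2*Q)*(7 + 2*Q)) = Q*(Q + 2*Q*(7 + 2*Q)))
L(I) = -217 + I
L(105) - 32*(R(-4) - 34) = (-217 + 105) - 32*((-4)**2*(15 + 4*(-4)) - 34) = -112 - 32*(16*(15 - 16) - 34) = -112 - 32*(16*(-1) - 34) = -112 - 32*(-16 - 34) = -112 - 32*(-50) = -112 + 1600 = 1488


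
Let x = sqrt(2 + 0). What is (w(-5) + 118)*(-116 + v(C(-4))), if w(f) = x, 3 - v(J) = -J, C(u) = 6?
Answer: -12626 - 107*sqrt(2) ≈ -12777.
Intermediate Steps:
v(J) = 3 + J (v(J) = 3 - (-1)*J = 3 + J)
x = sqrt(2) ≈ 1.4142
w(f) = sqrt(2)
(w(-5) + 118)*(-116 + v(C(-4))) = (sqrt(2) + 118)*(-116 + (3 + 6)) = (118 + sqrt(2))*(-116 + 9) = (118 + sqrt(2))*(-107) = -12626 - 107*sqrt(2)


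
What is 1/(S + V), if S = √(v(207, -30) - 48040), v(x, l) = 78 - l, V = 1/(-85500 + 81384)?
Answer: -4116/812037868993 - 33882912*I*√11983/812037868993 ≈ -5.0687e-9 - 0.0045676*I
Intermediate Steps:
V = -1/4116 (V = 1/(-4116) = -1/4116 ≈ -0.00024295)
S = 2*I*√11983 (S = √((78 - 1*(-30)) - 48040) = √((78 + 30) - 48040) = √(108 - 48040) = √(-47932) = 2*I*√11983 ≈ 218.93*I)
1/(S + V) = 1/(2*I*√11983 - 1/4116) = 1/(-1/4116 + 2*I*√11983)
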